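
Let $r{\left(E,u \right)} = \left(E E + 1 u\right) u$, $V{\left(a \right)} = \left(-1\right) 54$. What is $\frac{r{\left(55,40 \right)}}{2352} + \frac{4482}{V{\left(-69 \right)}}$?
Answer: $- \frac{9077}{294} \approx -30.874$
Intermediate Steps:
$V{\left(a \right)} = -54$
$r{\left(E,u \right)} = u \left(u + E^{2}\right)$ ($r{\left(E,u \right)} = \left(E^{2} + u\right) u = \left(u + E^{2}\right) u = u \left(u + E^{2}\right)$)
$\frac{r{\left(55,40 \right)}}{2352} + \frac{4482}{V{\left(-69 \right)}} = \frac{40 \left(40 + 55^{2}\right)}{2352} + \frac{4482}{-54} = 40 \left(40 + 3025\right) \frac{1}{2352} + 4482 \left(- \frac{1}{54}\right) = 40 \cdot 3065 \cdot \frac{1}{2352} - 83 = 122600 \cdot \frac{1}{2352} - 83 = \frac{15325}{294} - 83 = - \frac{9077}{294}$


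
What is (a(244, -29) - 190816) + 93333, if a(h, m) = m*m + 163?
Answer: -96479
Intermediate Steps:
a(h, m) = 163 + m² (a(h, m) = m² + 163 = 163 + m²)
(a(244, -29) - 190816) + 93333 = ((163 + (-29)²) - 190816) + 93333 = ((163 + 841) - 190816) + 93333 = (1004 - 190816) + 93333 = -189812 + 93333 = -96479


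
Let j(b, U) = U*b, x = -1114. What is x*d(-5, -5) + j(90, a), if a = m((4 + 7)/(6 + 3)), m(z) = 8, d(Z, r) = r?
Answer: 6290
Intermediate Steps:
a = 8
x*d(-5, -5) + j(90, a) = -1114*(-5) + 8*90 = 5570 + 720 = 6290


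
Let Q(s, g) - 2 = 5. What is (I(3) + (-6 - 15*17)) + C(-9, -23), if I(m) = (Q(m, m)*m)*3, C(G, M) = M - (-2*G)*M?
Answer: 193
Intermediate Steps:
Q(s, g) = 7 (Q(s, g) = 2 + 5 = 7)
C(G, M) = M + 2*G*M (C(G, M) = M - (-2)*G*M = M + 2*G*M)
I(m) = 21*m (I(m) = (7*m)*3 = 21*m)
(I(3) + (-6 - 15*17)) + C(-9, -23) = (21*3 + (-6 - 15*17)) - 23*(1 + 2*(-9)) = (63 + (-6 - 255)) - 23*(1 - 18) = (63 - 261) - 23*(-17) = -198 + 391 = 193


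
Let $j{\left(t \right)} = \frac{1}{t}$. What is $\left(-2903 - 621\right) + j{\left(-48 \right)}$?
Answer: $- \frac{169153}{48} \approx -3524.0$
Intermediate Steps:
$\left(-2903 - 621\right) + j{\left(-48 \right)} = \left(-2903 - 621\right) + \frac{1}{-48} = -3524 - \frac{1}{48} = - \frac{169153}{48}$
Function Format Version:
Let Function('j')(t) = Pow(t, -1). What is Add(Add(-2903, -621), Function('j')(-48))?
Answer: Rational(-169153, 48) ≈ -3524.0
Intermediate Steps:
Add(Add(-2903, -621), Function('j')(-48)) = Add(Add(-2903, -621), Pow(-48, -1)) = Add(-3524, Rational(-1, 48)) = Rational(-169153, 48)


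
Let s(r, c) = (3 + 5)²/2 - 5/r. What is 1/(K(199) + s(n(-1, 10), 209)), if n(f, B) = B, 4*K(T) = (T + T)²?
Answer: 2/79265 ≈ 2.5232e-5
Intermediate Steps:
K(T) = T² (K(T) = (T + T)²/4 = (2*T)²/4 = (4*T²)/4 = T²)
s(r, c) = 32 - 5/r (s(r, c) = 8²*(½) - 5/r = 64*(½) - 5/r = 32 - 5/r)
1/(K(199) + s(n(-1, 10), 209)) = 1/(199² + (32 - 5/10)) = 1/(39601 + (32 - 5*⅒)) = 1/(39601 + (32 - ½)) = 1/(39601 + 63/2) = 1/(79265/2) = 2/79265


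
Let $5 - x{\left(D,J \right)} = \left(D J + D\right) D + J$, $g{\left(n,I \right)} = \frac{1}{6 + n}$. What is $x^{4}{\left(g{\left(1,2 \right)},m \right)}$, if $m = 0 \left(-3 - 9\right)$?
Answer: $\frac{3544535296}{5764801} \approx 614.86$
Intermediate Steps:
$m = 0$ ($m = 0 \left(-3 - 9\right) = 0 \left(-12\right) = 0$)
$x{\left(D,J \right)} = 5 - J - D \left(D + D J\right)$ ($x{\left(D,J \right)} = 5 - \left(\left(D J + D\right) D + J\right) = 5 - \left(\left(D + D J\right) D + J\right) = 5 - \left(D \left(D + D J\right) + J\right) = 5 - \left(J + D \left(D + D J\right)\right) = 5 - J - D \left(D + D J\right)$)
$x^{4}{\left(g{\left(1,2 \right)},m \right)} = \left(5 - 0 - \left(\frac{1}{6 + 1}\right)^{2} - 0 \left(\frac{1}{6 + 1}\right)^{2}\right)^{4} = \left(5 + 0 - \left(\frac{1}{7}\right)^{2} - 0 \left(\frac{1}{7}\right)^{2}\right)^{4} = \left(5 + 0 - \left(\frac{1}{7}\right)^{2} - \frac{0}{49}\right)^{4} = \left(5 + 0 - \frac{1}{49} - 0 \cdot \frac{1}{49}\right)^{4} = \left(5 + 0 - \frac{1}{49} + 0\right)^{4} = \left(\frac{244}{49}\right)^{4} = \frac{3544535296}{5764801}$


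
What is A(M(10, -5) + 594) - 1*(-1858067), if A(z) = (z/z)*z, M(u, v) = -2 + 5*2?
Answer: 1858669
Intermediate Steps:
M(u, v) = 8 (M(u, v) = -2 + 10 = 8)
A(z) = z (A(z) = 1*z = z)
A(M(10, -5) + 594) - 1*(-1858067) = (8 + 594) - 1*(-1858067) = 602 + 1858067 = 1858669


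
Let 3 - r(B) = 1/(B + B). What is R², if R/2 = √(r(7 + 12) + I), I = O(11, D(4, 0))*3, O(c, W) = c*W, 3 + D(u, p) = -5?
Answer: -19838/19 ≈ -1044.1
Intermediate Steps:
r(B) = 3 - 1/(2*B) (r(B) = 3 - 1/(B + B) = 3 - 1/(2*B))
D(u, p) = -8 (D(u, p) = -3 - 5 = -8)
O(c, W) = W*c
I = -264 (I = -8*11*3 = -88*3 = -264)
R = I*√376922/19 (R = 2*√((3 - 1/(2*(7 + 12))) - 264) = 2*√((3 - ½/19) - 264) = 2*√((3 - ½*1/19) - 264) = 2*√((3 - 1/38) - 264) = 2*√(113/38 - 264) = 2*√(-9919/38) = 2*(I*√376922/38) = I*√376922/19 ≈ 32.313*I)
R² = (I*√376922/19)² = -19838/19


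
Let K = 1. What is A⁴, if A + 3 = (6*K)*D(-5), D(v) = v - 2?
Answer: 4100625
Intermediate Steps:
D(v) = -2 + v
A = -45 (A = -3 + (6*1)*(-2 - 5) = -3 + 6*(-7) = -3 - 42 = -45)
A⁴ = (-45)⁴ = 4100625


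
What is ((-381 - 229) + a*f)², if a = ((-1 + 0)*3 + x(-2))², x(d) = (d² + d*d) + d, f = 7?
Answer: 299209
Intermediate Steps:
x(d) = d + 2*d² (x(d) = (d² + d²) + d = 2*d² + d = d + 2*d²)
a = 9 (a = ((-1 + 0)*3 - 2*(1 + 2*(-2)))² = (-1*3 - 2*(1 - 4))² = (-3 - 2*(-3))² = (-3 + 6)² = 3² = 9)
((-381 - 229) + a*f)² = ((-381 - 229) + 9*7)² = (-610 + 63)² = (-547)² = 299209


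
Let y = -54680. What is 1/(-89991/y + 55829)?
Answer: 54680/3052819711 ≈ 1.7911e-5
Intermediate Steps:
1/(-89991/y + 55829) = 1/(-89991/(-54680) + 55829) = 1/(-89991*(-1/54680) + 55829) = 1/(89991/54680 + 55829) = 1/(3052819711/54680) = 54680/3052819711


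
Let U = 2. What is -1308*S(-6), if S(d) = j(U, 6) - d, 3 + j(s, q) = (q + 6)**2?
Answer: -192276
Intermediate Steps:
j(s, q) = -3 + (6 + q)**2 (j(s, q) = -3 + (q + 6)**2 = -3 + (6 + q)**2)
S(d) = 141 - d (S(d) = (-3 + (6 + 6)**2) - d = (-3 + 12**2) - d = (-3 + 144) - d = 141 - d)
-1308*S(-6) = -1308*(141 - 1*(-6)) = -1308*(141 + 6) = -1308*147 = -192276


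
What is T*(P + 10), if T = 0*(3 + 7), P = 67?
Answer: 0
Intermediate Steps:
T = 0 (T = 0*10 = 0)
T*(P + 10) = 0*(67 + 10) = 0*77 = 0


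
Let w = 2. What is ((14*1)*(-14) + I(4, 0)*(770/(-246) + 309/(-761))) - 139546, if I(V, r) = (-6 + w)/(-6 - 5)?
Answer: -143884298654/1029633 ≈ -1.3974e+5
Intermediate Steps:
I(V, r) = 4/11 (I(V, r) = (-6 + 2)/(-6 - 5) = -4/(-11) = -4*(-1/11) = 4/11)
((14*1)*(-14) + I(4, 0)*(770/(-246) + 309/(-761))) - 139546 = ((14*1)*(-14) + 4*(770/(-246) + 309/(-761))/11) - 139546 = (14*(-14) + 4*(770*(-1/246) + 309*(-1/761))/11) - 139546 = (-196 + 4*(-385/123 - 309/761)/11) - 139546 = (-196 + (4/11)*(-330992/93603)) - 139546 = (-196 - 1323968/1029633) - 139546 = -203132036/1029633 - 139546 = -143884298654/1029633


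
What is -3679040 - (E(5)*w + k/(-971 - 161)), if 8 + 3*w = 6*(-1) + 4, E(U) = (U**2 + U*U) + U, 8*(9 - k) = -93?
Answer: -99947177425/27168 ≈ -3.6789e+6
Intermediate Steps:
k = 165/8 (k = 9 - 1/8*(-93) = 9 + 93/8 = 165/8 ≈ 20.625)
E(U) = U + 2*U**2 (E(U) = (U**2 + U**2) + U = 2*U**2 + U = U + 2*U**2)
w = -10/3 (w = -8/3 + (6*(-1) + 4)/3 = -8/3 + (-6 + 4)/3 = -8/3 + (1/3)*(-2) = -8/3 - 2/3 = -10/3 ≈ -3.3333)
-3679040 - (E(5)*w + k/(-971 - 161)) = -3679040 - ((5*(1 + 2*5))*(-10/3) + 165/(8*(-971 - 161))) = -3679040 - ((5*(1 + 10))*(-10/3) + (165/8)/(-1132)) = -3679040 - ((5*11)*(-10/3) + (165/8)*(-1/1132)) = -3679040 - (55*(-10/3) - 165/9056) = -3679040 - (-550/3 - 165/9056) = -3679040 - 1*(-4981295/27168) = -3679040 + 4981295/27168 = -99947177425/27168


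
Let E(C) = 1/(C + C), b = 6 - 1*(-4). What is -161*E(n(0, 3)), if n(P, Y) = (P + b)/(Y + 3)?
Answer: -483/10 ≈ -48.300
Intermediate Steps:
b = 10 (b = 6 + 4 = 10)
n(P, Y) = (10 + P)/(3 + Y) (n(P, Y) = (P + 10)/(Y + 3) = (10 + P)/(3 + Y))
E(C) = 1/(2*C)
-161*E(n(0, 3)) = -161/(2*((10 + 0)/(3 + 3))) = -161/(2*(10/6)) = -161/(2*((1/6)*10)) = -161/(2*5/3) = -161*3/(2*5) = -161*3/10 = -483/10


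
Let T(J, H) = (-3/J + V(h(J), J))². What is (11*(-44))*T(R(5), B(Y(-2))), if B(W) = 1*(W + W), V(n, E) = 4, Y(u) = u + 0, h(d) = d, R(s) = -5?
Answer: -256036/25 ≈ -10241.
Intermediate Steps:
Y(u) = u
B(W) = 2*W (B(W) = 1*(2*W) = 2*W)
T(J, H) = (4 - 3/J)² (T(J, H) = (-3/J + 4)² = (4 - 3/J)²)
(11*(-44))*T(R(5), B(Y(-2))) = (11*(-44))*((-3 + 4*(-5))²/(-5)²) = -484*(-3 - 20)²/25 = -484*(-23)²/25 = -484*529/25 = -256036/25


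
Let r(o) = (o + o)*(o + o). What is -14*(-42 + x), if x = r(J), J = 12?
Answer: -7476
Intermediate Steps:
r(o) = 4*o² (r(o) = (2*o)*(2*o) = 4*o²)
x = 576 (x = 4*12² = 4*144 = 576)
-14*(-42 + x) = -14*(-42 + 576) = -14*534 = -7476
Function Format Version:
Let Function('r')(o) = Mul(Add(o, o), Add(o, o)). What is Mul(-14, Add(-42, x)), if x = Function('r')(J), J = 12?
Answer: -7476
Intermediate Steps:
Function('r')(o) = Mul(4, Pow(o, 2)) (Function('r')(o) = Mul(Mul(2, o), Mul(2, o)) = Mul(4, Pow(o, 2)))
x = 576 (x = Mul(4, Pow(12, 2)) = Mul(4, 144) = 576)
Mul(-14, Add(-42, x)) = Mul(-14, Add(-42, 576)) = Mul(-14, 534) = -7476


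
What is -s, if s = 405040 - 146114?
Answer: -258926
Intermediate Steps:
s = 258926
-s = -1*258926 = -258926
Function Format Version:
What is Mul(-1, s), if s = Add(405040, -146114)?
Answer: -258926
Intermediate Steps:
s = 258926
Mul(-1, s) = Mul(-1, 258926) = -258926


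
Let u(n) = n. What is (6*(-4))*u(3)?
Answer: -72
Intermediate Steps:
(6*(-4))*u(3) = (6*(-4))*3 = -24*3 = -72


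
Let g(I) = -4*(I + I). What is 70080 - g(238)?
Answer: 71984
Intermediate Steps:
g(I) = -8*I
70080 - g(238) = 70080 - (-8)*238 = 70080 - 1*(-1904) = 70080 + 1904 = 71984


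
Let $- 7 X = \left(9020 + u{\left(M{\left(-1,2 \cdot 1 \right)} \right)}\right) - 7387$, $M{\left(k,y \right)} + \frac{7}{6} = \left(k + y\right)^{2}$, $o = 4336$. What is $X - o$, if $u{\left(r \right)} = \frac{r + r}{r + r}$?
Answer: $- \frac{31986}{7} \approx -4569.4$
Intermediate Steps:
$M{\left(k,y \right)} = - \frac{7}{6} + \left(k + y\right)^{2}$
$u{\left(r \right)} = 1$ ($u{\left(r \right)} = \frac{2 r}{2 r} = 2 r \frac{1}{2 r} = 1$)
$X = - \frac{1634}{7}$ ($X = - \frac{\left(9020 + 1\right) - 7387}{7} = - \frac{9021 - 7387}{7} = \left(- \frac{1}{7}\right) 1634 = - \frac{1634}{7} \approx -233.43$)
$X - o = - \frac{1634}{7} - 4336 = - \frac{31986}{7}$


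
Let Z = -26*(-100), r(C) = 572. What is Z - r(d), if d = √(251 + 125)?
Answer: 2028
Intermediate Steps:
d = 2*√94 (d = √376 = 2*√94 ≈ 19.391)
Z = 2600
Z - r(d) = 2600 - 1*572 = 2600 - 572 = 2028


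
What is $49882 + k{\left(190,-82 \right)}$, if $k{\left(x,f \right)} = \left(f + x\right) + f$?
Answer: $49908$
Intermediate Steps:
$k{\left(x,f \right)} = x + 2 f$
$49882 + k{\left(190,-82 \right)} = 49882 + \left(190 + 2 \left(-82\right)\right) = 49882 + \left(190 - 164\right) = 49882 + 26 = 49908$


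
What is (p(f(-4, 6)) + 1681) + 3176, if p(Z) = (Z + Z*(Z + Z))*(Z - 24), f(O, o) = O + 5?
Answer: 4788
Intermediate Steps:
f(O, o) = 5 + O
p(Z) = (-24 + Z)*(Z + 2*Z²) (p(Z) = (Z + Z*(2*Z))*(-24 + Z) = (Z + 2*Z²)*(-24 + Z) = (-24 + Z)*(Z + 2*Z²))
(p(f(-4, 6)) + 1681) + 3176 = ((5 - 4)*(-24 - 47*(5 - 4) + 2*(5 - 4)²) + 1681) + 3176 = (1*(-24 - 47*1 + 2*1²) + 1681) + 3176 = (1*(-24 - 47 + 2*1) + 1681) + 3176 = (1*(-24 - 47 + 2) + 1681) + 3176 = (1*(-69) + 1681) + 3176 = (-69 + 1681) + 3176 = 1612 + 3176 = 4788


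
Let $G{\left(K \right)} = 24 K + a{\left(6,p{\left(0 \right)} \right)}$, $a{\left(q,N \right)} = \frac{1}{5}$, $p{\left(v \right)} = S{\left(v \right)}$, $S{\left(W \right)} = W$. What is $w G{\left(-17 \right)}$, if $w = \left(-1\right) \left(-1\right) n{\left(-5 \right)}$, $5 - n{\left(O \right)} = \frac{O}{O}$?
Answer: $- \frac{8156}{5} \approx -1631.2$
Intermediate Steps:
$p{\left(v \right)} = v$
$a{\left(q,N \right)} = \frac{1}{5}$
$G{\left(K \right)} = \frac{1}{5} + 24 K$ ($G{\left(K \right)} = 24 K + \frac{1}{5} = \frac{1}{5} + 24 K$)
$n{\left(O \right)} = 4$ ($n{\left(O \right)} = 5 - \frac{O}{O} = 5 - 1 = 4$)
$w = 4$ ($w = \left(-1\right) \left(-1\right) 4 = 1 \cdot 4 = 4$)
$w G{\left(-17 \right)} = 4 \left(\frac{1}{5} + 24 \left(-17\right)\right) = 4 \left(\frac{1}{5} - 408\right) = 4 \left(- \frac{2039}{5}\right) = - \frac{8156}{5}$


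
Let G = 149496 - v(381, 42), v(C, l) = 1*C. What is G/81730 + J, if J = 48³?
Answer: 1807766655/16346 ≈ 1.1059e+5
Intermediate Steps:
v(C, l) = C
G = 149115 (G = 149496 - 1*381 = 149496 - 381 = 149115)
J = 110592
G/81730 + J = 149115/81730 + 110592 = 149115*(1/81730) + 110592 = 29823/16346 + 110592 = 1807766655/16346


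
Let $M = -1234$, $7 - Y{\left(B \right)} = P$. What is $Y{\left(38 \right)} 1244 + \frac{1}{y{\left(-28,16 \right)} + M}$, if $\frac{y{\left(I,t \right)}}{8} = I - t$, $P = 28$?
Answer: $- \frac{41432665}{1586} \approx -26124.0$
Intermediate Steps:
$Y{\left(B \right)} = -21$ ($Y{\left(B \right)} = 7 - 28 = -21$)
$y{\left(I,t \right)} = - 8 t + 8 I$ ($y{\left(I,t \right)} = 8 \left(I - t\right) = - 8 t + 8 I$)
$Y{\left(38 \right)} 1244 + \frac{1}{y{\left(-28,16 \right)} + M} = \left(-21\right) 1244 + \frac{1}{\left(\left(-8\right) 16 + 8 \left(-28\right)\right) - 1234} = -26124 + \frac{1}{\left(-128 - 224\right) - 1234} = -26124 + \frac{1}{-352 - 1234} = -26124 + \frac{1}{-1586} = -26124 - \frac{1}{1586} = - \frac{41432665}{1586}$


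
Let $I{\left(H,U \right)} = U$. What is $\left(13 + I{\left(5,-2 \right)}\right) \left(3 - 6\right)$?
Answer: $-33$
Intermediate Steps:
$\left(13 + I{\left(5,-2 \right)}\right) \left(3 - 6\right) = \left(13 - 2\right) \left(3 - 6\right) = 11 \left(-3\right) = -33$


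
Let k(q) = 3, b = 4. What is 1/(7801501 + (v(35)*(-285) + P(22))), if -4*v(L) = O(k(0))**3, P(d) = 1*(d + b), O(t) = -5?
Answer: 4/31170483 ≈ 1.2833e-7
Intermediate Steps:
P(d) = 4 + d (P(d) = 1*(d + 4) = 1*(4 + d) = 4 + d)
v(L) = 125/4 (v(L) = -1/4*(-5)**3 = -1/4*(-125) = 125/4)
1/(7801501 + (v(35)*(-285) + P(22))) = 1/(7801501 + ((125/4)*(-285) + (4 + 22))) = 1/(7801501 + (-35625/4 + 26)) = 1/(7801501 - 35521/4) = 1/(31170483/4) = 4/31170483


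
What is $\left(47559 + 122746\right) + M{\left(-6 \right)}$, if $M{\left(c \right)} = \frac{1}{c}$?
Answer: $\frac{1021829}{6} \approx 1.703 \cdot 10^{5}$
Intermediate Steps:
$\left(47559 + 122746\right) + M{\left(-6 \right)} = \left(47559 + 122746\right) + \frac{1}{-6} = 170305 - \frac{1}{6} = \frac{1021829}{6}$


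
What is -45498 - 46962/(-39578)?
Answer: -900336441/19789 ≈ -45497.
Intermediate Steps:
-45498 - 46962/(-39578) = -45498 - 46962*(-1/39578) = -45498 + 23481/19789 = -900336441/19789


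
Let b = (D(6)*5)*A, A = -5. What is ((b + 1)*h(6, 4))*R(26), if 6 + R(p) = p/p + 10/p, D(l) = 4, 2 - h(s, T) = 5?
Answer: -17820/13 ≈ -1370.8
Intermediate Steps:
h(s, T) = -3 (h(s, T) = 2 - 1*5 = 2 - 5 = -3)
R(p) = -5 + 10/p (R(p) = -6 + (p/p + 10/p) = -6 + (1 + 10/p) = -5 + 10/p)
b = -100 (b = (4*5)*(-5) = 20*(-5) = -100)
((b + 1)*h(6, 4))*R(26) = ((-100 + 1)*(-3))*(-5 + 10/26) = (-99*(-3))*(-5 + 10*(1/26)) = 297*(-5 + 5/13) = 297*(-60/13) = -17820/13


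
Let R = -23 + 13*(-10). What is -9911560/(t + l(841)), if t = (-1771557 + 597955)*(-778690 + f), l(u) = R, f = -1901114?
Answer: -1982312/629004666771 ≈ -3.1515e-6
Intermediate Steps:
R = -153 (R = -23 - 130 = -153)
l(u) = -153
t = 3145023334008 (t = (-1771557 + 597955)*(-778690 - 1901114) = -1173602*(-2679804) = 3145023334008)
-9911560/(t + l(841)) = -9911560/(3145023334008 - 153) = -9911560/3145023333855 = -9911560*1/3145023333855 = -1982312/629004666771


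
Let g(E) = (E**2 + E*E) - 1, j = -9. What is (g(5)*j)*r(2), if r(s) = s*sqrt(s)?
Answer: -882*sqrt(2) ≈ -1247.3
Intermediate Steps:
r(s) = s**(3/2)
g(E) = -1 + 2*E**2 (g(E) = (E**2 + E**2) - 1 = 2*E**2 - 1 = -1 + 2*E**2)
(g(5)*j)*r(2) = ((-1 + 2*5**2)*(-9))*2**(3/2) = ((-1 + 2*25)*(-9))*(2*sqrt(2)) = ((-1 + 50)*(-9))*(2*sqrt(2)) = (49*(-9))*(2*sqrt(2)) = -882*sqrt(2)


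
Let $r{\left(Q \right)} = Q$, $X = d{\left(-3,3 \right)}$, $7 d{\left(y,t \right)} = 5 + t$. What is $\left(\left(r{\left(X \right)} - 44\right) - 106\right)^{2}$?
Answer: $\frac{1085764}{49} \approx 22158.0$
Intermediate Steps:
$d{\left(y,t \right)} = \frac{5}{7} + \frac{t}{7}$ ($d{\left(y,t \right)} = \frac{5 + t}{7} = \frac{5}{7} + \frac{t}{7}$)
$X = \frac{8}{7}$ ($X = \frac{5}{7} + \frac{1}{7} \cdot 3 = \frac{5}{7} + \frac{3}{7} = \frac{8}{7} \approx 1.1429$)
$\left(\left(r{\left(X \right)} - 44\right) - 106\right)^{2} = \left(\left(\frac{8}{7} - 44\right) - 106\right)^{2} = \left(- \frac{300}{7} - 106\right)^{2} = \left(- \frac{1042}{7}\right)^{2} = \frac{1085764}{49}$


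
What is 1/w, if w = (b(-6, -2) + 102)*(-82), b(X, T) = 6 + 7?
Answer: -1/9430 ≈ -0.00010604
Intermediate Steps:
b(X, T) = 13
w = -9430 (w = (13 + 102)*(-82) = 115*(-82) = -9430)
1/w = 1/(-9430) = -1/9430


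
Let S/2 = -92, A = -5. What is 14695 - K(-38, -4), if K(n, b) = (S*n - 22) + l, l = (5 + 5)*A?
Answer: 7775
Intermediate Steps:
S = -184 (S = 2*(-92) = -184)
l = -50 (l = (5 + 5)*(-5) = 10*(-5) = -50)
K(n, b) = -72 - 184*n (K(n, b) = (-184*n - 22) - 50 = (-22 - 184*n) - 50 = -72 - 184*n)
14695 - K(-38, -4) = 14695 - (-72 - 184*(-38)) = 14695 - (-72 + 6992) = 14695 - 1*6920 = 14695 - 6920 = 7775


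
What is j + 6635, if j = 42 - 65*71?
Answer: 2062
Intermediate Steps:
j = -4573 (j = 42 - 4615 = -4573)
j + 6635 = -4573 + 6635 = 2062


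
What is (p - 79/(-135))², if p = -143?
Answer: 369639076/18225 ≈ 20282.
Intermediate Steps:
(p - 79/(-135))² = (-143 - 79/(-135))² = (-143 - 79*(-1/135))² = (-143 + 79/135)² = (-19226/135)² = 369639076/18225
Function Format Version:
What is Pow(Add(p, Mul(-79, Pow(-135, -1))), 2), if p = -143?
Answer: Rational(369639076, 18225) ≈ 20282.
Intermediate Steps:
Pow(Add(p, Mul(-79, Pow(-135, -1))), 2) = Pow(Add(-143, Mul(-79, Pow(-135, -1))), 2) = Pow(Add(-143, Mul(-79, Rational(-1, 135))), 2) = Pow(Add(-143, Rational(79, 135)), 2) = Pow(Rational(-19226, 135), 2) = Rational(369639076, 18225)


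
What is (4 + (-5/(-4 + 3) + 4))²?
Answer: 169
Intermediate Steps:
(4 + (-5/(-4 + 3) + 4))² = (4 + (-5/(-1) + 4))² = (4 + (-5*(-1) + 4))² = (4 + (5 + 4))² = (4 + 9)² = 13² = 169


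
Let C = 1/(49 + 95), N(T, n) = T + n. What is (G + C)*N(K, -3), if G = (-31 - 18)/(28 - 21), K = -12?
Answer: 5035/48 ≈ 104.90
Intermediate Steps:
G = -7 (G = -49/7 = -49*⅐ = -7)
C = 1/144 ≈ 0.0069444
(G + C)*N(K, -3) = (-7 + 1/144)*(-12 - 3) = -1007/144*(-15) = 5035/48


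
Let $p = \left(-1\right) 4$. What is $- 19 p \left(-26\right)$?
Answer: $-1976$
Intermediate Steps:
$p = -4$
$- 19 p \left(-26\right) = \left(-19\right) \left(-4\right) \left(-26\right) = 76 \left(-26\right) = -1976$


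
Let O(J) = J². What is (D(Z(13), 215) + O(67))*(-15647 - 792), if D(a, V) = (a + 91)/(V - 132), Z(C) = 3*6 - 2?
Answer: -6126716666/83 ≈ -7.3816e+7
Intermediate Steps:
Z(C) = 16 (Z(C) = 18 - 2 = 16)
D(a, V) = (91 + a)/(-132 + V)
(D(Z(13), 215) + O(67))*(-15647 - 792) = ((91 + 16)/(-132 + 215) + 67²)*(-15647 - 792) = (107/83 + 4489)*(-16439) = (372694/83)*(-16439) = -6126716666/83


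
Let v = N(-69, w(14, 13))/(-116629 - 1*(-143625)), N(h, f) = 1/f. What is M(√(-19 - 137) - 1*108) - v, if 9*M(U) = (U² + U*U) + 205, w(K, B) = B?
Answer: 8149363499/3158532 - 96*I*√39 ≈ 2580.1 - 599.52*I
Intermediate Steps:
M(U) = 205/9 + 2*U²/9 (M(U) = ((U² + U*U) + 205)/9 = ((U² + U²) + 205)/9 = (2*U² + 205)/9 = (205 + 2*U²)/9 = 205/9 + 2*U²/9)
v = 1/350948 (v = 1/(13*(-116629 - 1*(-143625))) = 1/(13*(-116629 + 143625)) = (1/13)/26996 = (1/13)*(1/26996) = 1/350948 ≈ 2.8494e-6)
M(√(-19 - 137) - 1*108) - v = (205/9 + 2*(√(-19 - 137) - 1*108)²/9) - 1*1/350948 = (205/9 + 2*(√(-156) - 108)²/9) - 1/350948 = (205/9 + 2*(2*I*√39 - 108)²/9) - 1/350948 = (205/9 + 2*(-108 + 2*I*√39)²/9) - 1/350948 = 71944331/3158532 + 2*(-108 + 2*I*√39)²/9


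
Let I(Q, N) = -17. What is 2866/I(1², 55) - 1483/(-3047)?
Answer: -8707491/51799 ≈ -168.10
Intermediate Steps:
2866/I(1², 55) - 1483/(-3047) = 2866/(-17) - 1483/(-3047) = 2866*(-1/17) - 1483*(-1/3047) = -2866/17 + 1483/3047 = -8707491/51799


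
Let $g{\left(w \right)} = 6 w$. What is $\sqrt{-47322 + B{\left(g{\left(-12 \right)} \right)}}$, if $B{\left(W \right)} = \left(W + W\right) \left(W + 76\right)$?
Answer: $3 i \sqrt{5322} \approx 218.86 i$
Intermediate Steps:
$B{\left(W \right)} = 2 W \left(76 + W\right)$
$\sqrt{-47322 + B{\left(g{\left(-12 \right)} \right)}} = \sqrt{-47322 + 2 \cdot 6 \left(-12\right) \left(76 + 6 \left(-12\right)\right)} = \sqrt{-47322 + 2 \left(-72\right) \left(76 - 72\right)} = \sqrt{-47322 + 2 \left(-72\right) 4} = \sqrt{-47322 - 576} = \sqrt{-47898} = 3 i \sqrt{5322}$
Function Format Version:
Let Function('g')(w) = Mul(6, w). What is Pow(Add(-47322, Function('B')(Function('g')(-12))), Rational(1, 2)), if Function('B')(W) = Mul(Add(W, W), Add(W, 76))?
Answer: Mul(3, I, Pow(5322, Rational(1, 2))) ≈ Mul(218.86, I)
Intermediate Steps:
Function('B')(W) = Mul(2, W, Add(76, W)) (Function('B')(W) = Mul(Mul(2, W), Add(76, W)) = Mul(2, W, Add(76, W)))
Pow(Add(-47322, Function('B')(Function('g')(-12))), Rational(1, 2)) = Pow(Add(-47322, Mul(2, Mul(6, -12), Add(76, Mul(6, -12)))), Rational(1, 2)) = Pow(Add(-47322, Mul(2, -72, Add(76, -72))), Rational(1, 2)) = Pow(Add(-47322, Mul(2, -72, 4)), Rational(1, 2)) = Pow(Add(-47322, -576), Rational(1, 2)) = Pow(-47898, Rational(1, 2)) = Mul(3, I, Pow(5322, Rational(1, 2)))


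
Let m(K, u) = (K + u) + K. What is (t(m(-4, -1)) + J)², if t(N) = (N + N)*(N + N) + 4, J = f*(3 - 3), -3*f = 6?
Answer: 107584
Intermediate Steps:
f = -2 (f = -⅓*6 = -2)
m(K, u) = u + 2*K
J = 0 (J = -2*(3 - 3) = -2*0 = 0)
t(N) = 4 + 4*N² (t(N) = (2*N)*(2*N) + 4 = 4*N² + 4 = 4 + 4*N²)
(t(m(-4, -1)) + J)² = ((4 + 4*(-1 + 2*(-4))²) + 0)² = ((4 + 4*(-1 - 8)²) + 0)² = ((4 + 4*(-9)²) + 0)² = ((4 + 4*81) + 0)² = ((4 + 324) + 0)² = (328 + 0)² = 328² = 107584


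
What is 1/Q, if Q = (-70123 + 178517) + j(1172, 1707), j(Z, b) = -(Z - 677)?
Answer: 1/107899 ≈ 9.2679e-6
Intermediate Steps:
j(Z, b) = 677 - Z (j(Z, b) = -(-677 + Z) = 677 - Z)
Q = 107899 (Q = (-70123 + 178517) + (677 - 1*1172) = 108394 + (677 - 1172) = 108394 - 495 = 107899)
1/Q = 1/107899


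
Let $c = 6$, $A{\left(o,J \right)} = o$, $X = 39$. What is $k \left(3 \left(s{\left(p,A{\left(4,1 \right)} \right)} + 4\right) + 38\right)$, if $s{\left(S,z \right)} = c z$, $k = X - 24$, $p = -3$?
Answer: $1830$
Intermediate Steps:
$k = 15$ ($k = 39 - 24 = 15$)
$s{\left(S,z \right)} = 6 z$
$k \left(3 \left(s{\left(p,A{\left(4,1 \right)} \right)} + 4\right) + 38\right) = 15 \left(3 \left(6 \cdot 4 + 4\right) + 38\right) = 15 \left(3 \left(24 + 4\right) + 38\right) = 15 \left(3 \cdot 28 + 38\right) = 15 \left(84 + 38\right) = 15 \cdot 122 = 1830$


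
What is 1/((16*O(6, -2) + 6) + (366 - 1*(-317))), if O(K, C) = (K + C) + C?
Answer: 1/721 ≈ 0.0013870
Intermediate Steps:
O(K, C) = K + 2*C (O(K, C) = (C + K) + C = K + 2*C)
1/((16*O(6, -2) + 6) + (366 - 1*(-317))) = 1/((16*(6 + 2*(-2)) + 6) + (366 - 1*(-317))) = 1/((16*(6 - 4) + 6) + (366 + 317)) = 1/((16*2 + 6) + 683) = 1/((32 + 6) + 683) = 1/(38 + 683) = 1/721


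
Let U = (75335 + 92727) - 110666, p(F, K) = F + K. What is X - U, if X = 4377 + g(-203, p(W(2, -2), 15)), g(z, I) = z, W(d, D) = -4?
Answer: -53222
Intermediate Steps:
X = 4174 (X = 4377 - 203 = 4174)
U = 57396 (U = 168062 - 110666 = 57396)
X - U = 4174 - 1*57396 = 4174 - 57396 = -53222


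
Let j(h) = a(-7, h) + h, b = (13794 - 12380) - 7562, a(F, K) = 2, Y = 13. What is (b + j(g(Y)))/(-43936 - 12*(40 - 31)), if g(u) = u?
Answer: 6133/44044 ≈ 0.13925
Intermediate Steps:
b = -6148 (b = 1414 - 7562 = -6148)
j(h) = 2 + h
(b + j(g(Y)))/(-43936 - 12*(40 - 31)) = (-6148 + (2 + 13))/(-43936 - 12*(40 - 31)) = (-6148 + 15)/(-43936 - 12*9) = -6133/(-43936 - 108) = -6133/(-44044) = -6133*(-1/44044) = 6133/44044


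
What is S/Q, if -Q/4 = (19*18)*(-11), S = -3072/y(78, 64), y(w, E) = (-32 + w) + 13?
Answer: -128/36993 ≈ -0.0034601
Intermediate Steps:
y(w, E) = -19 + w
S = -3072/59 (S = -3072/(-19 + 78) = -3072/59 ≈ -52.068)
Q = 15048 (Q = -4*19*18*(-11) = -1368*(-11) = -4*(-3762) = 15048)
S/Q = -3072/59/15048 = -3072/59*1/15048 = -128/36993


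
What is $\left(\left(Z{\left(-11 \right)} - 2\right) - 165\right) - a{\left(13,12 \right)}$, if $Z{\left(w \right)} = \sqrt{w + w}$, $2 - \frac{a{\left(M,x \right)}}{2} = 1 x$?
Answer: $-147 + i \sqrt{22} \approx -147.0 + 4.6904 i$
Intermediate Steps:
$a{\left(M,x \right)} = 4 - 2 x$ ($a{\left(M,x \right)} = 4 - 2 \cdot 1 x = 4 - 2 x$)
$Z{\left(w \right)} = \sqrt{2} \sqrt{w}$ ($Z{\left(w \right)} = \sqrt{2 w} = \sqrt{2} \sqrt{w}$)
$\left(\left(Z{\left(-11 \right)} - 2\right) - 165\right) - a{\left(13,12 \right)} = \left(\left(\sqrt{2} \sqrt{-11} - 2\right) - 165\right) - \left(4 - 24\right) = \left(\left(\sqrt{2} i \sqrt{11} - 2\right) - 165\right) - \left(4 - 24\right) = \left(\left(i \sqrt{22} - 2\right) - 165\right) - -20 = \left(\left(-2 + i \sqrt{22}\right) - 165\right) + 20 = \left(-167 + i \sqrt{22}\right) + 20 = -147 + i \sqrt{22}$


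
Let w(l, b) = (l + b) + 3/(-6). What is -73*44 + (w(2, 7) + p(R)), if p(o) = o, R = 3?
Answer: -6401/2 ≈ -3200.5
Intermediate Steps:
w(l, b) = -½ + b + l (w(l, b) = (b + l) + 3*(-⅙) = (b + l) - ½ = -½ + b + l)
-73*44 + (w(2, 7) + p(R)) = -73*44 + ((-½ + 7 + 2) + 3) = -3212 + (17/2 + 3) = -3212 + 23/2 = -6401/2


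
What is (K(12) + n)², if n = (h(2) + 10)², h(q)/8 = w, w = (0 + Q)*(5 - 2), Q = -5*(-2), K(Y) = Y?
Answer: 3907750144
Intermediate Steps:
Q = 10
w = 30 (w = (0 + 10)*(5 - 2) = 10*3 = 30)
h(q) = 240 (h(q) = 8*30 = 240)
n = 62500 (n = (240 + 10)² = 250² = 62500)
(K(12) + n)² = (12 + 62500)² = 62512² = 3907750144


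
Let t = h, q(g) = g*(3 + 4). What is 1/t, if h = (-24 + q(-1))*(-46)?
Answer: 1/1426 ≈ 0.00070126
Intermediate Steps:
q(g) = 7*g (q(g) = g*7 = 7*g)
h = 1426 (h = (-24 + 7*(-1))*(-46) = (-24 - 7)*(-46) = -31*(-46) = 1426)
t = 1426
1/t = 1/1426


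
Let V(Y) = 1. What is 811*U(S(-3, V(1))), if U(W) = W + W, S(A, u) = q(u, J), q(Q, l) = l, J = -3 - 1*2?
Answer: -8110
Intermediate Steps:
J = -5 (J = -3 - 2 = -5)
S(A, u) = -5
U(W) = 2*W
811*U(S(-3, V(1))) = 811*(2*(-5)) = 811*(-10) = -8110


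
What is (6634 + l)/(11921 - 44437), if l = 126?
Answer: -1690/8129 ≈ -0.20790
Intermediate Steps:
(6634 + l)/(11921 - 44437) = (6634 + 126)/(11921 - 44437) = 6760/(-32516) = 6760*(-1/32516) = -1690/8129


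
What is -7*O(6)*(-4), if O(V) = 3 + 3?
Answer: 168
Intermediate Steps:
O(V) = 6
-7*O(6)*(-4) = -7*6*(-4) = -42*(-4) = 168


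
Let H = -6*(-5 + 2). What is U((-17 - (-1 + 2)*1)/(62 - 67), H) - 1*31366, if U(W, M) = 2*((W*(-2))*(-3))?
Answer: -156614/5 ≈ -31323.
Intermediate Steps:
H = 18 (H = -6*(-3) = 18)
U(W, M) = 12*W (U(W, M) = 2*(-2*W*(-3)) = 2*(6*W) = 12*W)
U((-17 - (-1 + 2)*1)/(62 - 67), H) - 1*31366 = 12*((-17 - (-1 + 2)*1)/(62 - 67)) - 1*31366 = 12*((-17 - 1*1*1)/(-5)) - 31366 = 12*((-17 - 1*1)*(-⅕)) - 31366 = 12*((-17 - 1)*(-⅕)) - 31366 = 12*(-18*(-⅕)) - 31366 = 12*(18/5) - 31366 = 216/5 - 31366 = -156614/5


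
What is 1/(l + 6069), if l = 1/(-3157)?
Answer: 3157/19159832 ≈ 0.00016477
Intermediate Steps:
l = -1/3157 ≈ -0.00031676
1/(l + 6069) = 1/(-1/3157 + 6069) = 1/(19159832/3157) = 3157/19159832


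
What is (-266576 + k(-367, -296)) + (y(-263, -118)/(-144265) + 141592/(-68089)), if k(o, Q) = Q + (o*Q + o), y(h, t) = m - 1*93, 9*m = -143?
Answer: -2804390477196911/17681147253 ≈ -1.5861e+5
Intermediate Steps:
m = -143/9 (m = (⅑)*(-143) = -143/9 ≈ -15.889)
y(h, t) = -980/9 (y(h, t) = -143/9 - 1*93 = -143/9 - 93 = -980/9)
k(o, Q) = Q + o + Q*o (k(o, Q) = Q + (Q*o + o) = Q + (o + Q*o) = Q + o + Q*o)
(-266576 + k(-367, -296)) + (y(-263, -118)/(-144265) + 141592/(-68089)) = (-266576 + (-296 - 367 - 296*(-367))) + (-980/9/(-144265) + 141592/(-68089)) = (-266576 + (-296 - 367 + 108632)) + (-980/9*(-1/144265) + 141592*(-1/68089)) = (-266576 + 107969) + (196/259677 - 141592/68089) = -158607 - 36754840340/17681147253 = -2804390477196911/17681147253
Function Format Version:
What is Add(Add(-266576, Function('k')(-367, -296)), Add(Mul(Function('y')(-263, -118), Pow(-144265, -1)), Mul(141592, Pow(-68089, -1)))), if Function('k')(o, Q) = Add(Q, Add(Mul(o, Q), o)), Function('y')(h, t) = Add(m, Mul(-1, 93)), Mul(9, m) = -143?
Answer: Rational(-2804390477196911, 17681147253) ≈ -1.5861e+5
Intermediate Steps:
m = Rational(-143, 9) (m = Mul(Rational(1, 9), -143) = Rational(-143, 9) ≈ -15.889)
Function('y')(h, t) = Rational(-980, 9) (Function('y')(h, t) = Add(Rational(-143, 9), Mul(-1, 93)) = Add(Rational(-143, 9), -93) = Rational(-980, 9))
Function('k')(o, Q) = Add(Q, o, Mul(Q, o)) (Function('k')(o, Q) = Add(Q, Add(Mul(Q, o), o)) = Add(Q, Add(o, Mul(Q, o))) = Add(Q, o, Mul(Q, o)))
Add(Add(-266576, Function('k')(-367, -296)), Add(Mul(Function('y')(-263, -118), Pow(-144265, -1)), Mul(141592, Pow(-68089, -1)))) = Add(Add(-266576, Add(-296, -367, Mul(-296, -367))), Add(Mul(Rational(-980, 9), Pow(-144265, -1)), Mul(141592, Pow(-68089, -1)))) = Add(Add(-266576, Add(-296, -367, 108632)), Add(Mul(Rational(-980, 9), Rational(-1, 144265)), Mul(141592, Rational(-1, 68089)))) = Add(Add(-266576, 107969), Add(Rational(196, 259677), Rational(-141592, 68089))) = Add(-158607, Rational(-36754840340, 17681147253)) = Rational(-2804390477196911, 17681147253)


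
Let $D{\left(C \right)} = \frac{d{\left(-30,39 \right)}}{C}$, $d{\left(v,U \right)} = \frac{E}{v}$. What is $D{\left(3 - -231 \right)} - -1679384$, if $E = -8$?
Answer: $\frac{2947318922}{1755} \approx 1.6794 \cdot 10^{6}$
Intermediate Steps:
$d{\left(v,U \right)} = - \frac{8}{v}$
$D{\left(C \right)} = \frac{4}{15 C}$ ($D{\left(C \right)} = \frac{\left(-8\right) \frac{1}{-30}}{C} = \frac{\left(-8\right) \left(- \frac{1}{30}\right)}{C} = \frac{4}{15 C}$)
$D{\left(3 - -231 \right)} - -1679384 = \frac{4}{15 \left(3 - -231\right)} - -1679384 = \frac{4}{15 \left(3 + 231\right)} + 1679384 = \frac{4}{15 \cdot 234} + 1679384 = \frac{4}{15} \cdot \frac{1}{234} + 1679384 = \frac{2}{1755} + 1679384 = \frac{2947318922}{1755}$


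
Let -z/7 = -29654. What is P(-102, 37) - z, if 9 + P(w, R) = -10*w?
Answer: -206567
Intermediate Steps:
z = 207578 (z = -7*(-29654) = 207578)
P(w, R) = -9 - 10*w
P(-102, 37) - z = (-9 - 10*(-102)) - 1*207578 = (-9 + 1020) - 207578 = 1011 - 207578 = -206567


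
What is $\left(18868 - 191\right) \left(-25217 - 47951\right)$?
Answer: $-1366558736$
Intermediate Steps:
$\left(18868 - 191\right) \left(-25217 - 47951\right) = 18677 \left(-73168\right) = -1366558736$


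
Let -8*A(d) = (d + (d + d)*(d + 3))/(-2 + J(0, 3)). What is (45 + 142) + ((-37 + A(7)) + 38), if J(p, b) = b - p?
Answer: 1357/8 ≈ 169.63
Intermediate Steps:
A(d) = -d/8 - d*(3 + d)/4 (A(d) = -(d + (d + d)*(d + 3))/(8*(-2 + (3 - 1*0))) = -(d + (2*d)*(3 + d))/(8*(-2 + (3 + 0))) = -(d + 2*d*(3 + d))/(8*(-2 + 3)) = -(d + 2*d*(3 + d))/(8*1) = -(d + 2*d*(3 + d))/8 = -d/8 - d*(3 + d)/4)
(45 + 142) + ((-37 + A(7)) + 38) = (45 + 142) + ((-37 - ⅛*7*(7 + 2*7)) + 38) = 187 + ((-37 - ⅛*7*(7 + 14)) + 38) = 187 + ((-37 - ⅛*7*21) + 38) = 187 + ((-37 - 147/8) + 38) = 187 + (-443/8 + 38) = 187 - 139/8 = 1357/8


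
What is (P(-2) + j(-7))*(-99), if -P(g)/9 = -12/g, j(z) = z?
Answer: 6039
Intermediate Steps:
P(g) = 108/g (P(g) = -(-108)/g = 108/g)
(P(-2) + j(-7))*(-99) = (108/(-2) - 7)*(-99) = (108*(-1/2) - 7)*(-99) = (-54 - 7)*(-99) = -61*(-99) = 6039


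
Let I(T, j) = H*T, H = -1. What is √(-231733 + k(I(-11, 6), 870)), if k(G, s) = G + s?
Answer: 2*I*√57713 ≈ 480.47*I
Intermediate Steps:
I(T, j) = -T
√(-231733 + k(I(-11, 6), 870)) = √(-231733 + (-1*(-11) + 870)) = √(-231733 + (11 + 870)) = √(-231733 + 881) = √(-230852) = 2*I*√57713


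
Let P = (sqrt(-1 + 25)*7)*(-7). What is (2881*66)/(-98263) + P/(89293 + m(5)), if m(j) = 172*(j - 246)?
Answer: -17286/8933 - 98*sqrt(6)/47841 ≈ -1.9401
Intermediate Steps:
m(j) = -42312 + 172*j (m(j) = 172*(-246 + j) = -42312 + 172*j)
P = -98*sqrt(6) (P = (sqrt(24)*7)*(-7) = ((2*sqrt(6))*7)*(-7) = (14*sqrt(6))*(-7) = -98*sqrt(6) ≈ -240.05)
(2881*66)/(-98263) + P/(89293 + m(5)) = (2881*66)/(-98263) + (-98*sqrt(6))/(89293 + (-42312 + 172*5)) = 190146*(-1/98263) + (-98*sqrt(6))/(89293 + (-42312 + 860)) = -17286/8933 + (-98*sqrt(6))/(89293 - 41452) = -17286/8933 - 98*sqrt(6)/47841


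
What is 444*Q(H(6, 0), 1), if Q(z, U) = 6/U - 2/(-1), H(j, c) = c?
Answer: 3552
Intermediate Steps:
Q(z, U) = 2 + 6/U (Q(z, U) = 6/U - 2*(-1) = 6/U + 2 = 2 + 6/U)
444*Q(H(6, 0), 1) = 444*(2 + 6/1) = 444*(2 + 6*1) = 444*(2 + 6) = 444*8 = 3552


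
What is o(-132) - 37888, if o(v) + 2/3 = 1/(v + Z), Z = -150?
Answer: -3561535/94 ≈ -37889.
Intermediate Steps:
o(v) = -⅔ + 1/(-150 + v) (o(v) = -⅔ + 1/(v - 150) = -⅔ + 1/(-150 + v))
o(-132) - 37888 = (303 - 2*(-132))/(3*(-150 - 132)) - 37888 = (⅓)*(303 + 264)/(-282) - 37888 = (⅓)*(-1/282)*567 - 37888 = -63/94 - 37888 = -3561535/94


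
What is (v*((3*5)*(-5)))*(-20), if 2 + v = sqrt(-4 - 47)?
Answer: -3000 + 1500*I*sqrt(51) ≈ -3000.0 + 10712.0*I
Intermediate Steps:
v = -2 + I*sqrt(51) (v = -2 + sqrt(-4 - 47) = -2 + sqrt(-51) = -2 + I*sqrt(51) ≈ -2.0 + 7.1414*I)
(v*((3*5)*(-5)))*(-20) = ((-2 + I*sqrt(51))*((3*5)*(-5)))*(-20) = ((-2 + I*sqrt(51))*(15*(-5)))*(-20) = ((-2 + I*sqrt(51))*(-75))*(-20) = (150 - 75*I*sqrt(51))*(-20) = -3000 + 1500*I*sqrt(51)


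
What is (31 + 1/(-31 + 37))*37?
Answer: 6919/6 ≈ 1153.2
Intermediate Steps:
(31 + 1/(-31 + 37))*37 = (31 + 1/6)*37 = (187/6)*37 = 6919/6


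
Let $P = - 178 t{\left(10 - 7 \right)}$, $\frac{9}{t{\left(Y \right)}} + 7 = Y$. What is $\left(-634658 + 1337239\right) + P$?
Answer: $\frac{1405963}{2} \approx 7.0298 \cdot 10^{5}$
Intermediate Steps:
$t{\left(Y \right)} = \frac{9}{-7 + Y}$
$P = \frac{801}{2}$ ($P = - 178 \frac{9}{-7 + \left(10 - 7\right)} = - 178 \frac{9}{-7 + 3} = - 178 \frac{9}{-4} = - 178 \cdot 9 \left(- \frac{1}{4}\right) = \left(-178\right) \left(- \frac{9}{4}\right) = \frac{801}{2} \approx 400.5$)
$\left(-634658 + 1337239\right) + P = \left(-634658 + 1337239\right) + \frac{801}{2} = 702581 + \frac{801}{2} = \frac{1405963}{2}$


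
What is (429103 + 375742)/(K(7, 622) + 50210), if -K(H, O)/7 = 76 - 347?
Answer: 804845/52107 ≈ 15.446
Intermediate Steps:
K(H, O) = 1897 (K(H, O) = -7*(76 - 347) = -7*(-271) = 1897)
(429103 + 375742)/(K(7, 622) + 50210) = (429103 + 375742)/(1897 + 50210) = 804845/52107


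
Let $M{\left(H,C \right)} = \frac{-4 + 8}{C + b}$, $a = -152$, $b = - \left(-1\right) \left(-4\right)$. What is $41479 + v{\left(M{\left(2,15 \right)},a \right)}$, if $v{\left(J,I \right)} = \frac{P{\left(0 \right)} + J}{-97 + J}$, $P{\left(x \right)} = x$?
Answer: $\frac{44092173}{1063} \approx 41479.0$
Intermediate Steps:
$b = -4$ ($b = \left(-1\right) 4 = -4$)
$M{\left(H,C \right)} = \frac{4}{-4 + C}$ ($M{\left(H,C \right)} = \frac{-4 + 8}{C - 4} = \frac{4}{-4 + C}$)
$v{\left(J,I \right)} = \frac{J}{-97 + J}$ ($v{\left(J,I \right)} = \frac{0 + J}{-97 + J} = \frac{J}{-97 + J}$)
$41479 + v{\left(M{\left(2,15 \right)},a \right)} = 41479 + \frac{4 \frac{1}{-4 + 15}}{-97 + \frac{4}{-4 + 15}} = 41479 + \frac{4 \cdot \frac{1}{11}}{-97 + \frac{4}{11}} = 41479 + \frac{4 \cdot \frac{1}{11}}{-97 + 4 \cdot \frac{1}{11}} = 41479 + \frac{4}{11 \left(-97 + \frac{4}{11}\right)} = 41479 + \frac{4}{11 \left(- \frac{1063}{11}\right)} = 41479 + \frac{4}{11} \left(- \frac{11}{1063}\right) = 41479 - \frac{4}{1063} = \frac{44092173}{1063}$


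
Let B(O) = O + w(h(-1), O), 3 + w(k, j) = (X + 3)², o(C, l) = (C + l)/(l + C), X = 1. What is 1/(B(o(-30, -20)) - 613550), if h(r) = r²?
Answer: -1/613536 ≈ -1.6299e-6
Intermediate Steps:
o(C, l) = 1 (o(C, l) = (C + l)/(C + l) = 1)
w(k, j) = 13 (w(k, j) = -3 + (1 + 3)² = -3 + 4² = -3 + 16 = 13)
B(O) = 13 + O (B(O) = O + 13 = 13 + O)
1/(B(o(-30, -20)) - 613550) = 1/((13 + 1) - 613550) = 1/(14 - 613550) = 1/(-613536) = -1/613536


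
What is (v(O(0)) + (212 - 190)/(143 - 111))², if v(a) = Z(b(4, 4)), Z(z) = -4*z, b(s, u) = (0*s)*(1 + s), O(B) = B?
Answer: 121/256 ≈ 0.47266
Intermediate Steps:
b(s, u) = 0 (b(s, u) = 0*(1 + s) = 0)
v(a) = 0 (v(a) = -4*0 = 0)
(v(O(0)) + (212 - 190)/(143 - 111))² = (0 + (212 - 190)/(143 - 111))² = (0 + 22/32)² = (0 + 22*(1/32))² = (0 + 11/16)² = (11/16)² = 121/256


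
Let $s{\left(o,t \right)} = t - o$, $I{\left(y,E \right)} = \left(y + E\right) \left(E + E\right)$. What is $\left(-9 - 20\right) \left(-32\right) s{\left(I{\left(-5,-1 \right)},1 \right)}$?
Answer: $-10208$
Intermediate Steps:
$I{\left(y,E \right)} = 2 E \left(E + y\right)$ ($I{\left(y,E \right)} = \left(E + y\right) 2 E = 2 E \left(E + y\right)$)
$\left(-9 - 20\right) \left(-32\right) s{\left(I{\left(-5,-1 \right)},1 \right)} = \left(-9 - 20\right) \left(-32\right) \left(1 - 2 \left(-1\right) \left(-1 - 5\right)\right) = \left(-29\right) \left(-32\right) \left(1 - 2 \left(-1\right) \left(-6\right)\right) = 928 \left(1 - 12\right) = 928 \left(-11\right) = -10208$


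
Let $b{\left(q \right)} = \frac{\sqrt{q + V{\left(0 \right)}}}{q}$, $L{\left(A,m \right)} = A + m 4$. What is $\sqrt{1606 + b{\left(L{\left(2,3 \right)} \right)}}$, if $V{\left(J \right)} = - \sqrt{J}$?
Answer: $\frac{\sqrt{314776 + 14 \sqrt{14}}}{14} \approx 40.078$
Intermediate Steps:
$L{\left(A,m \right)} = A + 4 m$
$b{\left(q \right)} = \frac{1}{\sqrt{q}}$ ($b{\left(q \right)} = \frac{\sqrt{q - \sqrt{0}}}{q} = \frac{\sqrt{q - 0}}{q} = \frac{\sqrt{q + 0}}{q} = \frac{\sqrt{q}}{q} = \frac{1}{\sqrt{q}}$)
$\sqrt{1606 + b{\left(L{\left(2,3 \right)} \right)}} = \sqrt{1606 + \frac{1}{\sqrt{2 + 4 \cdot 3}}} = \sqrt{1606 + \frac{1}{\sqrt{2 + 12}}} = \sqrt{1606 + \frac{1}{\sqrt{14}}} = \sqrt{1606 + \frac{\sqrt{14}}{14}}$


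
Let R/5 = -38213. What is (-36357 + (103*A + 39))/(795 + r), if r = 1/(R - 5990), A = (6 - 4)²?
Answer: -3537728415/78329362 ≈ -45.165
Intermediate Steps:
R = -191065 (R = 5*(-38213) = -191065)
A = 4 (A = 2² = 4)
r = -1/197055 (r = 1/(-191065 - 5990) = 1/(-197055) = -1/197055 ≈ -5.0747e-6)
(-36357 + (103*A + 39))/(795 + r) = (-36357 + (103*4 + 39))/(795 - 1/197055) = (-36357 + (412 + 39))/(156658724/197055) = (-36357 + 451)*(197055/156658724) = -35906*197055/156658724 = -3537728415/78329362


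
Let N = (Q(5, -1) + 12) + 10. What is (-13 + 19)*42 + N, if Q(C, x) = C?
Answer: 279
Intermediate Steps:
N = 27 (N = (5 + 12) + 10 = 17 + 10 = 27)
(-13 + 19)*42 + N = (-13 + 19)*42 + 27 = 6*42 + 27 = 252 + 27 = 279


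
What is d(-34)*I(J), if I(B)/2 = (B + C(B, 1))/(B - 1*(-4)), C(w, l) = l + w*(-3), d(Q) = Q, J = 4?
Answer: 119/2 ≈ 59.500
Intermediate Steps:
C(w, l) = l - 3*w
I(B) = 2*(1 - 2*B)/(4 + B) (I(B) = 2*((B + (1 - 3*B))/(B - 1*(-4))) = 2*((1 - 2*B)/(B + 4)) = 2*((1 - 2*B)/(4 + B)) = 2*(1 - 2*B)/(4 + B))
d(-34)*I(J) = -68*(1 - 2*4)/(4 + 4) = -68*(1 - 8)/8 = -68*(-7)/8 = -34*(-7/4) = 119/2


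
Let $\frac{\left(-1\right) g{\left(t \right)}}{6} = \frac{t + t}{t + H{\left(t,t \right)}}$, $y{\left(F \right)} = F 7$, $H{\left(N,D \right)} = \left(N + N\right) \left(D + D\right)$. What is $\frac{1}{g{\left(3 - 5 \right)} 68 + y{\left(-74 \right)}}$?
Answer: $- \frac{7}{2810} \approx -0.0024911$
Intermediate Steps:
$H{\left(N,D \right)} = 4 D N$ ($H{\left(N,D \right)} = 2 N 2 D = 4 D N$)
$y{\left(F \right)} = 7 F$
$g{\left(t \right)} = - \frac{12 t}{t + 4 t^{2}}$ ($g{\left(t \right)} = - 6 \frac{t + t}{t + 4 t t} = - 6 \frac{2 t}{t + 4 t^{2}} = - \frac{12 t}{t + 4 t^{2}}$)
$\frac{1}{g{\left(3 - 5 \right)} 68 + y{\left(-74 \right)}} = \frac{1}{- \frac{12}{1 + 4 \left(3 - 5\right)} 68 + 7 \left(-74\right)} = \frac{1}{- \frac{12}{1 + 4 \left(3 - 5\right)} 68 - 518} = \frac{1}{- \frac{12}{1 + 4 \left(-2\right)} 68 - 518} = \frac{1}{- \frac{12}{1 - 8} \cdot 68 - 518} = \frac{1}{- \frac{12}{-7} \cdot 68 - 518} = \frac{1}{\left(-12\right) \left(- \frac{1}{7}\right) 68 - 518} = \frac{1}{\frac{12}{7} \cdot 68 - 518} = \frac{1}{\frac{816}{7} - 518} = \frac{1}{- \frac{2810}{7}} = - \frac{7}{2810}$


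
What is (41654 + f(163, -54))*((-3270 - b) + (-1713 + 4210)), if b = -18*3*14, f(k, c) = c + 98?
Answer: -708866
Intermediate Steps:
f(k, c) = 98 + c
b = -756 (b = -54*14 = -756)
(41654 + f(163, -54))*((-3270 - b) + (-1713 + 4210)) = (41654 + (98 - 54))*((-3270 - 1*(-756)) + (-1713 + 4210)) = (41654 + 44)*((-3270 + 756) + 2497) = 41698*(-2514 + 2497) = 41698*(-17) = -708866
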